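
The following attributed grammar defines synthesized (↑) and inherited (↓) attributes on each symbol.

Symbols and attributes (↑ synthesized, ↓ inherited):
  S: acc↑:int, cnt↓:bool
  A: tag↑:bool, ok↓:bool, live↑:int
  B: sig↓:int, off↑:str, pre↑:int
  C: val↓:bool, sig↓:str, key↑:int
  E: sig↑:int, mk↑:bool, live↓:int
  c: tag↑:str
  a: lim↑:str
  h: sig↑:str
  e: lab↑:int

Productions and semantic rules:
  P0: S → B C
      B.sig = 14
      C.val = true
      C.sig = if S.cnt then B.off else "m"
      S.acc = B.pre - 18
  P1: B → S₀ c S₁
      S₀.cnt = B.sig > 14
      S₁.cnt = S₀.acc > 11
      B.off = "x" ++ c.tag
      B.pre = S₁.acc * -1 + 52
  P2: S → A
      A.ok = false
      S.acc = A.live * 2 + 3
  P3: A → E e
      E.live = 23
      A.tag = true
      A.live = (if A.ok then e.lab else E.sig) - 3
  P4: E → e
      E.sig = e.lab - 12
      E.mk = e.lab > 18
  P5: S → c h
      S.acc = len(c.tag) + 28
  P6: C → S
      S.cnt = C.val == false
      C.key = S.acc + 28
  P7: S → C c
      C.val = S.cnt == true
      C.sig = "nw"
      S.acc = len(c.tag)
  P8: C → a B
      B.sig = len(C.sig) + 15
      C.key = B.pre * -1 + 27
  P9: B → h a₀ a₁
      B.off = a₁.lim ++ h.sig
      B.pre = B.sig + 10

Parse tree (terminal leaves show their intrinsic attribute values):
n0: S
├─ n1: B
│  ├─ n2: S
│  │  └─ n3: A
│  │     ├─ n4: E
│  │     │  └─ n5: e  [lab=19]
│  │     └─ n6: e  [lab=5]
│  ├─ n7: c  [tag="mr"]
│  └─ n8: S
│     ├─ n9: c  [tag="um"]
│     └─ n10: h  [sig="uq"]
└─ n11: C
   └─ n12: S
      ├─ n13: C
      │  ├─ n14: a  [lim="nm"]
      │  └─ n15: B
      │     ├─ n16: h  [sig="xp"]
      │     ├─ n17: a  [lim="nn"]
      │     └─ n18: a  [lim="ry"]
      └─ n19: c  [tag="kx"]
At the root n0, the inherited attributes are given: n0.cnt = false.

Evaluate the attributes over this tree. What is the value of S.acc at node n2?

1. n0.cnt = false  [given at root]
2. n1.sig = 14  [14]
3. n2.cnt = false  [B.sig > 14]
4. n3.ok = false  [false]
5. n4.live = 23  [23]
6. n5.lab = 19  [terminal]
7. n4.sig = 7  [e.lab - 12]
8. n4.mk = true  [e.lab > 18]
9. n6.lab = 5  [terminal]
10. n3.tag = true  [true]
11. n3.live = 4  [(if A.ok then e.lab else E.sig) - 3]
12. n2.acc = 11  [A.live * 2 + 3]
13. n7.tag = "mr"  [terminal]
14. n8.cnt = false  [S₀.acc > 11]
15. n9.tag = "um"  [terminal]
16. n10.sig = "uq"  [terminal]
17. n8.acc = 30  [len(c.tag) + 28]
18. n1.off = "xmr"  ["x" ++ c.tag]
19. n1.pre = 22  [S₁.acc * -1 + 52]
20. n11.val = true  [true]
21. n11.sig = "m"  [if S.cnt then B.off else "m"]
22. n12.cnt = false  [C.val == false]
23. n13.val = false  [S.cnt == true]
24. n13.sig = "nw"  ["nw"]
25. n14.lim = "nm"  [terminal]
26. n15.sig = 17  [len(C.sig) + 15]
27. n16.sig = "xp"  [terminal]
28. n17.lim = "nn"  [terminal]
29. n18.lim = "ry"  [terminal]
30. n15.off = "ryxp"  [a₁.lim ++ h.sig]
31. n15.pre = 27  [B.sig + 10]
32. n13.key = 0  [B.pre * -1 + 27]
33. n19.tag = "kx"  [terminal]
34. n12.acc = 2  [len(c.tag)]
35. n11.key = 30  [S.acc + 28]
36. n0.acc = 4  [B.pre - 18]

11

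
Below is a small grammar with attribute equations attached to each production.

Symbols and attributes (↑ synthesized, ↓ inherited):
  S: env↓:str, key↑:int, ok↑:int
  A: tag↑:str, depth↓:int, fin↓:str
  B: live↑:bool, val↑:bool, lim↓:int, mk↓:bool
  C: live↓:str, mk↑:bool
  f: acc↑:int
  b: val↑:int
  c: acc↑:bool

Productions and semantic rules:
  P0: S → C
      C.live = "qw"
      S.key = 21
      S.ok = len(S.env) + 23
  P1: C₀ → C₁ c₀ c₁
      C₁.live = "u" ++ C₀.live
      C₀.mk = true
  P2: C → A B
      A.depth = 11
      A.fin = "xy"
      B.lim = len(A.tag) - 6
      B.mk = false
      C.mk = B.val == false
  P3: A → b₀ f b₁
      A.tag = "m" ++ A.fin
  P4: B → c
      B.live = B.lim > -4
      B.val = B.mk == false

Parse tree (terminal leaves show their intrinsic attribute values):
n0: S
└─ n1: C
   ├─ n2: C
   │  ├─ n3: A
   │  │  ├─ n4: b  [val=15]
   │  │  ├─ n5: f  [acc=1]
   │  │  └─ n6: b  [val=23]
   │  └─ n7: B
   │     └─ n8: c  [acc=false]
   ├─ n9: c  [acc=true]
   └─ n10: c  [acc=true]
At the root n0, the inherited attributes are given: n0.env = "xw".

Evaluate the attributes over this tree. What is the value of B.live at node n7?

1. n0.env = "xw"  [given at root]
2. n1.live = "qw"  ["qw"]
3. n2.live = "uqw"  ["u" ++ C₀.live]
4. n3.depth = 11  [11]
5. n3.fin = "xy"  ["xy"]
6. n4.val = 15  [terminal]
7. n5.acc = 1  [terminal]
8. n6.val = 23  [terminal]
9. n3.tag = "mxy"  ["m" ++ A.fin]
10. n7.lim = -3  [len(A.tag) - 6]
11. n7.mk = false  [false]
12. n8.acc = false  [terminal]
13. n7.live = true  [B.lim > -4]
14. n7.val = true  [B.mk == false]
15. n2.mk = false  [B.val == false]
16. n9.acc = true  [terminal]
17. n10.acc = true  [terminal]
18. n1.mk = true  [true]
19. n0.key = 21  [21]
20. n0.ok = 25  [len(S.env) + 23]

true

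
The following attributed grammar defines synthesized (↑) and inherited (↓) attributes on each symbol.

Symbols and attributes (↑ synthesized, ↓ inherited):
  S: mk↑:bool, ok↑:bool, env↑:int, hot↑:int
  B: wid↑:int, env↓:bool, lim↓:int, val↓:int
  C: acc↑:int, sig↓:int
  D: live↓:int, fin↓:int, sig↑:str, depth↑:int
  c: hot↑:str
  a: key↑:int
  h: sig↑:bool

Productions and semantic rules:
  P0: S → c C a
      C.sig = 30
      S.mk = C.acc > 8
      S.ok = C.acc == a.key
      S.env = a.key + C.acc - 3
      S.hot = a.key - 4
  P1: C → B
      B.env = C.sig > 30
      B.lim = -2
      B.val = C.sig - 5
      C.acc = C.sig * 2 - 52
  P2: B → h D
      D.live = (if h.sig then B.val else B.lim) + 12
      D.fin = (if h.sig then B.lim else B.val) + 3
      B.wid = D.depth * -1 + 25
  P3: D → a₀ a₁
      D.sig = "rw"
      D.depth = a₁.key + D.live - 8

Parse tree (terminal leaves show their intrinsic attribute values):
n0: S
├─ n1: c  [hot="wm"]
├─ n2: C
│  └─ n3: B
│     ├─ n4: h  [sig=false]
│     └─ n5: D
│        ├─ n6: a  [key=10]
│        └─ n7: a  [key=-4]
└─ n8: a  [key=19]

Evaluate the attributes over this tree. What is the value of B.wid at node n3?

1. n1.hot = "wm"  [terminal]
2. n2.sig = 30  [30]
3. n3.env = false  [C.sig > 30]
4. n3.lim = -2  [-2]
5. n3.val = 25  [C.sig - 5]
6. n4.sig = false  [terminal]
7. n5.live = 10  [(if h.sig then B.val else B.lim) + 12]
8. n5.fin = 28  [(if h.sig then B.lim else B.val) + 3]
9. n6.key = 10  [terminal]
10. n7.key = -4  [terminal]
11. n5.sig = "rw"  ["rw"]
12. n5.depth = -2  [a₁.key + D.live - 8]
13. n3.wid = 27  [D.depth * -1 + 25]
14. n2.acc = 8  [C.sig * 2 - 52]
15. n8.key = 19  [terminal]
16. n0.mk = false  [C.acc > 8]
17. n0.ok = false  [C.acc == a.key]
18. n0.env = 24  [a.key + C.acc - 3]
19. n0.hot = 15  [a.key - 4]

27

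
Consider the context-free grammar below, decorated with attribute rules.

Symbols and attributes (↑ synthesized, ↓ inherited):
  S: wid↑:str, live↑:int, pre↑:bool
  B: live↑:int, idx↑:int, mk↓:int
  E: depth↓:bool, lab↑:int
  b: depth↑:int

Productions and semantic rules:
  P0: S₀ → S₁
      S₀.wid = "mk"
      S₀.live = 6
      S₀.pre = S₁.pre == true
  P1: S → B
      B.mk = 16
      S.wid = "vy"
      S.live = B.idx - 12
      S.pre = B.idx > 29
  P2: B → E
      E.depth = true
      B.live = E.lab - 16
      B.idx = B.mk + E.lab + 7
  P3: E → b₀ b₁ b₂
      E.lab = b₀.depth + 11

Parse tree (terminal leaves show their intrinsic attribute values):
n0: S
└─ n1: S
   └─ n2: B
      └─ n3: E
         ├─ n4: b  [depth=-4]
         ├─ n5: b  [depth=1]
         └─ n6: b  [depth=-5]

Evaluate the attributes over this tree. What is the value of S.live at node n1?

1. n2.mk = 16  [16]
2. n3.depth = true  [true]
3. n4.depth = -4  [terminal]
4. n5.depth = 1  [terminal]
5. n6.depth = -5  [terminal]
6. n3.lab = 7  [b₀.depth + 11]
7. n2.live = -9  [E.lab - 16]
8. n2.idx = 30  [B.mk + E.lab + 7]
9. n1.wid = "vy"  ["vy"]
10. n1.live = 18  [B.idx - 12]
11. n1.pre = true  [B.idx > 29]
12. n0.wid = "mk"  ["mk"]
13. n0.live = 6  [6]
14. n0.pre = true  [S₁.pre == true]

18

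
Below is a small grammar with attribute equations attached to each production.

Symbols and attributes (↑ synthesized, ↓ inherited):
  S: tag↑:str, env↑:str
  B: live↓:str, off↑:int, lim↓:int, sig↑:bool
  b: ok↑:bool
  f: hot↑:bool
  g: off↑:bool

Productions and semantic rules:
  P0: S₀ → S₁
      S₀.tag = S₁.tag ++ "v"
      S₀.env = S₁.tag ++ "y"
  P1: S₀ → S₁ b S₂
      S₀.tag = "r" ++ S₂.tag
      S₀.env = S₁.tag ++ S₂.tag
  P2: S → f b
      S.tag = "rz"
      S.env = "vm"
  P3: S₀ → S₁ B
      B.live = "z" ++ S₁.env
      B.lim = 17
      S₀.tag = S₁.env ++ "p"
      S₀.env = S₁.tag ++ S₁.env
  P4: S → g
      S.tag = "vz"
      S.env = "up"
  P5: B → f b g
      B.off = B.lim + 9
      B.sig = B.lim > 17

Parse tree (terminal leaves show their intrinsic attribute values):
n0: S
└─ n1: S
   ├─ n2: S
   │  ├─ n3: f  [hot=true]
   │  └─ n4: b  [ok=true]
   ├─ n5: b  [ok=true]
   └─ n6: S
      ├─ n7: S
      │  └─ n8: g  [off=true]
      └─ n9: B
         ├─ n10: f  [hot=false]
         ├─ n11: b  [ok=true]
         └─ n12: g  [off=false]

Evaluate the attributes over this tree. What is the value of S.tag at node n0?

"ruppv"

1. n3.hot = true  [terminal]
2. n4.ok = true  [terminal]
3. n2.tag = "rz"  ["rz"]
4. n2.env = "vm"  ["vm"]
5. n5.ok = true  [terminal]
6. n8.off = true  [terminal]
7. n7.tag = "vz"  ["vz"]
8. n7.env = "up"  ["up"]
9. n9.live = "zup"  ["z" ++ S₁.env]
10. n9.lim = 17  [17]
11. n10.hot = false  [terminal]
12. n11.ok = true  [terminal]
13. n12.off = false  [terminal]
14. n9.off = 26  [B.lim + 9]
15. n9.sig = false  [B.lim > 17]
16. n6.tag = "upp"  [S₁.env ++ "p"]
17. n6.env = "vzup"  [S₁.tag ++ S₁.env]
18. n1.tag = "rupp"  ["r" ++ S₂.tag]
19. n1.env = "rzupp"  [S₁.tag ++ S₂.tag]
20. n0.tag = "ruppv"  [S₁.tag ++ "v"]
21. n0.env = "ruppy"  [S₁.tag ++ "y"]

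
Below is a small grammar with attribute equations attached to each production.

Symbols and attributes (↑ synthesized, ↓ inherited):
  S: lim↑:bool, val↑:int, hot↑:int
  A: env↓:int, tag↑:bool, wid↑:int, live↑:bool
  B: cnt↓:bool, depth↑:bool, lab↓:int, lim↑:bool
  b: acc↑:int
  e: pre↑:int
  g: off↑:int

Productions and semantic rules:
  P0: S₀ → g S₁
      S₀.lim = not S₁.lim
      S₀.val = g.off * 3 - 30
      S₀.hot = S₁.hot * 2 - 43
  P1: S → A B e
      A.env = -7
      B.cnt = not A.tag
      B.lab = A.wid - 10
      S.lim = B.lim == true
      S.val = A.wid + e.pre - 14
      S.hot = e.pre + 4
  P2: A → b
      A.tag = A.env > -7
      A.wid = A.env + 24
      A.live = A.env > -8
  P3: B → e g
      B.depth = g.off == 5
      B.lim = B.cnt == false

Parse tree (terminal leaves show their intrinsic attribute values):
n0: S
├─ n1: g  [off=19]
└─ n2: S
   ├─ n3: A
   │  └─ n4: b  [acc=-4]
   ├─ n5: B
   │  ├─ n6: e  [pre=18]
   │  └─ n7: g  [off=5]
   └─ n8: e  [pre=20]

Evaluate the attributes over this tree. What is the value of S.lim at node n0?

1. n1.off = 19  [terminal]
2. n3.env = -7  [-7]
3. n4.acc = -4  [terminal]
4. n3.tag = false  [A.env > -7]
5. n3.wid = 17  [A.env + 24]
6. n3.live = true  [A.env > -8]
7. n5.cnt = true  [not A.tag]
8. n5.lab = 7  [A.wid - 10]
9. n6.pre = 18  [terminal]
10. n7.off = 5  [terminal]
11. n5.depth = true  [g.off == 5]
12. n5.lim = false  [B.cnt == false]
13. n8.pre = 20  [terminal]
14. n2.lim = false  [B.lim == true]
15. n2.val = 23  [A.wid + e.pre - 14]
16. n2.hot = 24  [e.pre + 4]
17. n0.lim = true  [not S₁.lim]
18. n0.val = 27  [g.off * 3 - 30]
19. n0.hot = 5  [S₁.hot * 2 - 43]

true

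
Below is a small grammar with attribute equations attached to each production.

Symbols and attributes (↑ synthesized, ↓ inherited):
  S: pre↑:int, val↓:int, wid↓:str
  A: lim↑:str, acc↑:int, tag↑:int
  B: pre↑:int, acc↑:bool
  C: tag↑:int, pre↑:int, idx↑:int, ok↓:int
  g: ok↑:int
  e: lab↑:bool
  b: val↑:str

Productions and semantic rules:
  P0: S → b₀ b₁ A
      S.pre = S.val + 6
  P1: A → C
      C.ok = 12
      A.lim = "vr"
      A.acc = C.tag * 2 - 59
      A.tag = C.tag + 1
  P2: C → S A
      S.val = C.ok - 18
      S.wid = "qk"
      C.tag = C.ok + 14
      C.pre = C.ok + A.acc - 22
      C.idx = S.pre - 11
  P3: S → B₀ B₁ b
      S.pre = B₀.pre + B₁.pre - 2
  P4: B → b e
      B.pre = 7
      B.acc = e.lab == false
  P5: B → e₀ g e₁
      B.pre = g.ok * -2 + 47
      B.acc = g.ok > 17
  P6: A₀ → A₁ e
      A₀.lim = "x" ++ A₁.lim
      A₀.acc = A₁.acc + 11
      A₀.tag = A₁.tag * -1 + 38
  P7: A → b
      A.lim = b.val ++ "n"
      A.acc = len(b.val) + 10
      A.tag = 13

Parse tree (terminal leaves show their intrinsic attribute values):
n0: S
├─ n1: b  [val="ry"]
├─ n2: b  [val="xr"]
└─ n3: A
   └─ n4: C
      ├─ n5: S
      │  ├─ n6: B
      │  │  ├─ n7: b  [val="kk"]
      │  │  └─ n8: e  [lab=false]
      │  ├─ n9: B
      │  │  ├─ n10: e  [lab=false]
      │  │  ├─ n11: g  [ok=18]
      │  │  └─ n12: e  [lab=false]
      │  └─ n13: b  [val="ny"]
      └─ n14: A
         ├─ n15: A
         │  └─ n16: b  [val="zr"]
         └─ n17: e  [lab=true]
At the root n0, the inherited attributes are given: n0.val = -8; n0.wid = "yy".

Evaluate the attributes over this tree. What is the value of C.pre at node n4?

13

1. n0.val = -8  [given at root]
2. n0.wid = "yy"  [given at root]
3. n1.val = "ry"  [terminal]
4. n2.val = "xr"  [terminal]
5. n4.ok = 12  [12]
6. n5.val = -6  [C.ok - 18]
7. n5.wid = "qk"  ["qk"]
8. n7.val = "kk"  [terminal]
9. n8.lab = false  [terminal]
10. n6.pre = 7  [7]
11. n6.acc = true  [e.lab == false]
12. n10.lab = false  [terminal]
13. n11.ok = 18  [terminal]
14. n12.lab = false  [terminal]
15. n9.pre = 11  [g.ok * -2 + 47]
16. n9.acc = true  [g.ok > 17]
17. n13.val = "ny"  [terminal]
18. n5.pre = 16  [B₀.pre + B₁.pre - 2]
19. n16.val = "zr"  [terminal]
20. n15.lim = "zrn"  [b.val ++ "n"]
21. n15.acc = 12  [len(b.val) + 10]
22. n15.tag = 13  [13]
23. n17.lab = true  [terminal]
24. n14.lim = "xzrn"  ["x" ++ A₁.lim]
25. n14.acc = 23  [A₁.acc + 11]
26. n14.tag = 25  [A₁.tag * -1 + 38]
27. n4.tag = 26  [C.ok + 14]
28. n4.pre = 13  [C.ok + A.acc - 22]
29. n4.idx = 5  [S.pre - 11]
30. n3.lim = "vr"  ["vr"]
31. n3.acc = -7  [C.tag * 2 - 59]
32. n3.tag = 27  [C.tag + 1]
33. n0.pre = -2  [S.val + 6]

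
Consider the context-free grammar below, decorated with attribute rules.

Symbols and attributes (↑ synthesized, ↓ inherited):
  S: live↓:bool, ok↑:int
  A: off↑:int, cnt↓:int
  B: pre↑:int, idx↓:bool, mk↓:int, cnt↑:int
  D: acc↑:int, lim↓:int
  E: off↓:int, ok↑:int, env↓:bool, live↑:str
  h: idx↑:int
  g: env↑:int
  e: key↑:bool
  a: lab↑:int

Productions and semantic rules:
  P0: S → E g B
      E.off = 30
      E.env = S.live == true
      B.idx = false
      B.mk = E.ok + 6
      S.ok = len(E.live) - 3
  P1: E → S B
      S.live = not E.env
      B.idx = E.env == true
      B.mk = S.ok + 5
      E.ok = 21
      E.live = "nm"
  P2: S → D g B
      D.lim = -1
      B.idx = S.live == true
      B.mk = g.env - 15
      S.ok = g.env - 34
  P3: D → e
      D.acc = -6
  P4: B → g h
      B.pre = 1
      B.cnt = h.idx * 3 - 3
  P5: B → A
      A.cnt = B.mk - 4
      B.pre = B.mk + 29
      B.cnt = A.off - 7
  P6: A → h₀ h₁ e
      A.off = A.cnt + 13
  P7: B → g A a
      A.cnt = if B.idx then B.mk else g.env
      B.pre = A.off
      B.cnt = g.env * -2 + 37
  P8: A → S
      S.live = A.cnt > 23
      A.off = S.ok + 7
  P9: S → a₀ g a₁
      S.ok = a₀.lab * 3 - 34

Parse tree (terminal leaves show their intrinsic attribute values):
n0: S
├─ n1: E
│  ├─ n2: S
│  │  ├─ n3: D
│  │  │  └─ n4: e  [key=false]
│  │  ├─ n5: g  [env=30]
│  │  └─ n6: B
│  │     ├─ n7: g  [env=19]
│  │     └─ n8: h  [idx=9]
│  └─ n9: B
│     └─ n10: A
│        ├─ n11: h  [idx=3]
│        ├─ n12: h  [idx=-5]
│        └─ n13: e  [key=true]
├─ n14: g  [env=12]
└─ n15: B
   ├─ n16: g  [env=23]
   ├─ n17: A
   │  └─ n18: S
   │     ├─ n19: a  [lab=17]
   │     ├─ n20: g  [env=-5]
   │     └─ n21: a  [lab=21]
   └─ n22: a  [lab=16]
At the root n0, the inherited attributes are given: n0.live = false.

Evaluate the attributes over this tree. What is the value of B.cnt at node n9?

1. n0.live = false  [given at root]
2. n1.off = 30  [30]
3. n1.env = false  [S.live == true]
4. n2.live = true  [not E.env]
5. n3.lim = -1  [-1]
6. n4.key = false  [terminal]
7. n3.acc = -6  [-6]
8. n5.env = 30  [terminal]
9. n6.idx = true  [S.live == true]
10. n6.mk = 15  [g.env - 15]
11. n7.env = 19  [terminal]
12. n8.idx = 9  [terminal]
13. n6.pre = 1  [1]
14. n6.cnt = 24  [h.idx * 3 - 3]
15. n2.ok = -4  [g.env - 34]
16. n9.idx = false  [E.env == true]
17. n9.mk = 1  [S.ok + 5]
18. n10.cnt = -3  [B.mk - 4]
19. n11.idx = 3  [terminal]
20. n12.idx = -5  [terminal]
21. n13.key = true  [terminal]
22. n10.off = 10  [A.cnt + 13]
23. n9.pre = 30  [B.mk + 29]
24. n9.cnt = 3  [A.off - 7]
25. n1.ok = 21  [21]
26. n1.live = "nm"  ["nm"]
27. n14.env = 12  [terminal]
28. n15.idx = false  [false]
29. n15.mk = 27  [E.ok + 6]
30. n16.env = 23  [terminal]
31. n17.cnt = 23  [if B.idx then B.mk else g.env]
32. n18.live = false  [A.cnt > 23]
33. n19.lab = 17  [terminal]
34. n20.env = -5  [terminal]
35. n21.lab = 21  [terminal]
36. n18.ok = 17  [a₀.lab * 3 - 34]
37. n17.off = 24  [S.ok + 7]
38. n22.lab = 16  [terminal]
39. n15.pre = 24  [A.off]
40. n15.cnt = -9  [g.env * -2 + 37]
41. n0.ok = -1  [len(E.live) - 3]

3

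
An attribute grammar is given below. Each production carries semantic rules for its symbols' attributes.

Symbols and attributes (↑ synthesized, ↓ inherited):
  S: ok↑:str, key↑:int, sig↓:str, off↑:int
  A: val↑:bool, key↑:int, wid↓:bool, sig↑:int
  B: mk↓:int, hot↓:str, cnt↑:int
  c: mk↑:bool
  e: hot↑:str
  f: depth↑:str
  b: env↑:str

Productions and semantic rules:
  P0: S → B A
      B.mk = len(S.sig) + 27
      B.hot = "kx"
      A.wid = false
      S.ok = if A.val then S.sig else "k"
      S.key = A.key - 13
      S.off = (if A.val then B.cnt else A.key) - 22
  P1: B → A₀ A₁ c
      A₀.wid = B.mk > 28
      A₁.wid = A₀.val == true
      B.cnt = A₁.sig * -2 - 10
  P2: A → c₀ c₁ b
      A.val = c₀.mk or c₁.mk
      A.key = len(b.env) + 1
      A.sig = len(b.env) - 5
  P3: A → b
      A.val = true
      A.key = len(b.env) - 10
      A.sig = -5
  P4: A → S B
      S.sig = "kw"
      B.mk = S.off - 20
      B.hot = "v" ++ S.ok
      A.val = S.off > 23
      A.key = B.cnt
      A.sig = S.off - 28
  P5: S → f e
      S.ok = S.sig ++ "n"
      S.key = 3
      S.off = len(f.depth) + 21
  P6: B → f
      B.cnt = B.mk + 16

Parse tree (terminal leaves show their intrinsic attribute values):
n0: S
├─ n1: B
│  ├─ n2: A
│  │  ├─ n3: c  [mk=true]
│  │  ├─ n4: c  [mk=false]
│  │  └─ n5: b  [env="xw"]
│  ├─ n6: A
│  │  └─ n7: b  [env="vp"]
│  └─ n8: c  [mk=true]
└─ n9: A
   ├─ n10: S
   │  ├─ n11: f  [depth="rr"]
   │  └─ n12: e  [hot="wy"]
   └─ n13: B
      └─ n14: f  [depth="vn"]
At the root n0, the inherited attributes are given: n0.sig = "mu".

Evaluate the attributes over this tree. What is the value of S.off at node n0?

-3

1. n0.sig = "mu"  [given at root]
2. n1.mk = 29  [len(S.sig) + 27]
3. n1.hot = "kx"  ["kx"]
4. n2.wid = true  [B.mk > 28]
5. n3.mk = true  [terminal]
6. n4.mk = false  [terminal]
7. n5.env = "xw"  [terminal]
8. n2.val = true  [c₀.mk or c₁.mk]
9. n2.key = 3  [len(b.env) + 1]
10. n2.sig = -3  [len(b.env) - 5]
11. n6.wid = true  [A₀.val == true]
12. n7.env = "vp"  [terminal]
13. n6.val = true  [true]
14. n6.key = -8  [len(b.env) - 10]
15. n6.sig = -5  [-5]
16. n8.mk = true  [terminal]
17. n1.cnt = 0  [A₁.sig * -2 - 10]
18. n9.wid = false  [false]
19. n10.sig = "kw"  ["kw"]
20. n11.depth = "rr"  [terminal]
21. n12.hot = "wy"  [terminal]
22. n10.ok = "kwn"  [S.sig ++ "n"]
23. n10.key = 3  [3]
24. n10.off = 23  [len(f.depth) + 21]
25. n13.mk = 3  [S.off - 20]
26. n13.hot = "vkwn"  ["v" ++ S.ok]
27. n14.depth = "vn"  [terminal]
28. n13.cnt = 19  [B.mk + 16]
29. n9.val = false  [S.off > 23]
30. n9.key = 19  [B.cnt]
31. n9.sig = -5  [S.off - 28]
32. n0.ok = "k"  [if A.val then S.sig else "k"]
33. n0.key = 6  [A.key - 13]
34. n0.off = -3  [(if A.val then B.cnt else A.key) - 22]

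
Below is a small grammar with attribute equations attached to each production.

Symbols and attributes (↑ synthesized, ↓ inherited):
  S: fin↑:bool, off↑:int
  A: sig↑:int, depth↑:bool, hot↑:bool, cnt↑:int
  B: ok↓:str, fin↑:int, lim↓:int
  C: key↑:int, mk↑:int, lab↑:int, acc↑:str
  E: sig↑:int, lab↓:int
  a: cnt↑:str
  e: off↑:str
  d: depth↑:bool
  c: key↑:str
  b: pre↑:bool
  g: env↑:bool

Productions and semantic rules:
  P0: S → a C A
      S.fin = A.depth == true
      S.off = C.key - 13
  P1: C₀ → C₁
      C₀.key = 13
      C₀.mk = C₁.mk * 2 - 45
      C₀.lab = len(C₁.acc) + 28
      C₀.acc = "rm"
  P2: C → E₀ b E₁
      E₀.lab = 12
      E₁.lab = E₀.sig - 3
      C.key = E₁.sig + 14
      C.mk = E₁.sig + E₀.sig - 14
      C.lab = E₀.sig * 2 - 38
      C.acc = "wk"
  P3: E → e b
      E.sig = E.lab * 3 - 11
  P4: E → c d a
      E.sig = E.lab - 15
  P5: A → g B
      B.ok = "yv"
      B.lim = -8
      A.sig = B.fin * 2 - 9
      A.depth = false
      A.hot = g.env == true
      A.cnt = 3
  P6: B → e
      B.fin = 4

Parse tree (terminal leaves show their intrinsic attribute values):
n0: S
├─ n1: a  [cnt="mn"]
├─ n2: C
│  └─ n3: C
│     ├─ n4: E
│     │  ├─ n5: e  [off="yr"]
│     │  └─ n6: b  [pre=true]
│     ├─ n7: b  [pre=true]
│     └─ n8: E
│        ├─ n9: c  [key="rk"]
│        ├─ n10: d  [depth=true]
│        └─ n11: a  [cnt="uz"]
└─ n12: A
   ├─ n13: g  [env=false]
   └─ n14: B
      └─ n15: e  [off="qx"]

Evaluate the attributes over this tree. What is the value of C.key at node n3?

21

1. n1.cnt = "mn"  [terminal]
2. n4.lab = 12  [12]
3. n5.off = "yr"  [terminal]
4. n6.pre = true  [terminal]
5. n4.sig = 25  [E.lab * 3 - 11]
6. n7.pre = true  [terminal]
7. n8.lab = 22  [E₀.sig - 3]
8. n9.key = "rk"  [terminal]
9. n10.depth = true  [terminal]
10. n11.cnt = "uz"  [terminal]
11. n8.sig = 7  [E.lab - 15]
12. n3.key = 21  [E₁.sig + 14]
13. n3.mk = 18  [E₁.sig + E₀.sig - 14]
14. n3.lab = 12  [E₀.sig * 2 - 38]
15. n3.acc = "wk"  ["wk"]
16. n2.key = 13  [13]
17. n2.mk = -9  [C₁.mk * 2 - 45]
18. n2.lab = 30  [len(C₁.acc) + 28]
19. n2.acc = "rm"  ["rm"]
20. n13.env = false  [terminal]
21. n14.ok = "yv"  ["yv"]
22. n14.lim = -8  [-8]
23. n15.off = "qx"  [terminal]
24. n14.fin = 4  [4]
25. n12.sig = -1  [B.fin * 2 - 9]
26. n12.depth = false  [false]
27. n12.hot = false  [g.env == true]
28. n12.cnt = 3  [3]
29. n0.fin = false  [A.depth == true]
30. n0.off = 0  [C.key - 13]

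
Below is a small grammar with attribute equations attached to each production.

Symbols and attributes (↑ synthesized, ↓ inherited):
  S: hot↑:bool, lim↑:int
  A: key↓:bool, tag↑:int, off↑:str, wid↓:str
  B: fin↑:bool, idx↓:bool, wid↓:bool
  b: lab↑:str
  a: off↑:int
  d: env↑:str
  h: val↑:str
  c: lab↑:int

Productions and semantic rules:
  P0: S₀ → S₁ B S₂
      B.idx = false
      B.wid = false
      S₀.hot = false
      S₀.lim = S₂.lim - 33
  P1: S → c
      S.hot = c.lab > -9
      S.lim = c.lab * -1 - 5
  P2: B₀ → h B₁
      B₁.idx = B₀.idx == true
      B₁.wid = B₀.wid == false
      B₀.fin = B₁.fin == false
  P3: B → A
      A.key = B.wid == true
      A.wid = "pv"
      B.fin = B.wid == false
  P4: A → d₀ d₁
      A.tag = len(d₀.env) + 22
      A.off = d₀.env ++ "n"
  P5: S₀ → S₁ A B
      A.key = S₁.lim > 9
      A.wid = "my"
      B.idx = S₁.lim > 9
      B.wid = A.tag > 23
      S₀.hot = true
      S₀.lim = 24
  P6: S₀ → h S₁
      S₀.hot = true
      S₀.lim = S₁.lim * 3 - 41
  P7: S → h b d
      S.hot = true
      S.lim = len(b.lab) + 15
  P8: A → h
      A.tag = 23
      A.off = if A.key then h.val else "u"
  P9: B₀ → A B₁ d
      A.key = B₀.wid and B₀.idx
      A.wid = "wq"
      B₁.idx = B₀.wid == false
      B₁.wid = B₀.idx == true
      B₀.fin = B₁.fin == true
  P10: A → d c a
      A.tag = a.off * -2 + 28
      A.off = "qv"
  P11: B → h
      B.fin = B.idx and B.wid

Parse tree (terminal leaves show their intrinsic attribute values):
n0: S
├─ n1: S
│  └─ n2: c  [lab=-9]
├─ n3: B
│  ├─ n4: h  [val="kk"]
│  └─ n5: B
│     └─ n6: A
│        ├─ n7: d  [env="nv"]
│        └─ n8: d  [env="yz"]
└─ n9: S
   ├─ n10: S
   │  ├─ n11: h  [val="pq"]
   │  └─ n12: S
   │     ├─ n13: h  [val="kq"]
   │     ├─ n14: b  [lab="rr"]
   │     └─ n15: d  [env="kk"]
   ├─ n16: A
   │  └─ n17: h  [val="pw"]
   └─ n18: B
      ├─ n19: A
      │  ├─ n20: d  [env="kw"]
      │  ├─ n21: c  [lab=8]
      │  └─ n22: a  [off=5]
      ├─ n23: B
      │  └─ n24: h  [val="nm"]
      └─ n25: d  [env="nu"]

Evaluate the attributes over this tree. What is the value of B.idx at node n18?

1. n2.lab = -9  [terminal]
2. n1.hot = false  [c.lab > -9]
3. n1.lim = 4  [c.lab * -1 - 5]
4. n3.idx = false  [false]
5. n3.wid = false  [false]
6. n4.val = "kk"  [terminal]
7. n5.idx = false  [B₀.idx == true]
8. n5.wid = true  [B₀.wid == false]
9. n6.key = true  [B.wid == true]
10. n6.wid = "pv"  ["pv"]
11. n7.env = "nv"  [terminal]
12. n8.env = "yz"  [terminal]
13. n6.tag = 24  [len(d₀.env) + 22]
14. n6.off = "nvn"  [d₀.env ++ "n"]
15. n5.fin = false  [B.wid == false]
16. n3.fin = true  [B₁.fin == false]
17. n11.val = "pq"  [terminal]
18. n13.val = "kq"  [terminal]
19. n14.lab = "rr"  [terminal]
20. n15.env = "kk"  [terminal]
21. n12.hot = true  [true]
22. n12.lim = 17  [len(b.lab) + 15]
23. n10.hot = true  [true]
24. n10.lim = 10  [S₁.lim * 3 - 41]
25. n16.key = true  [S₁.lim > 9]
26. n16.wid = "my"  ["my"]
27. n17.val = "pw"  [terminal]
28. n16.tag = 23  [23]
29. n16.off = "pw"  [if A.key then h.val else "u"]
30. n18.idx = true  [S₁.lim > 9]
31. n18.wid = false  [A.tag > 23]
32. n19.key = false  [B₀.wid and B₀.idx]
33. n19.wid = "wq"  ["wq"]
34. n20.env = "kw"  [terminal]
35. n21.lab = 8  [terminal]
36. n22.off = 5  [terminal]
37. n19.tag = 18  [a.off * -2 + 28]
38. n19.off = "qv"  ["qv"]
39. n23.idx = true  [B₀.wid == false]
40. n23.wid = true  [B₀.idx == true]
41. n24.val = "nm"  [terminal]
42. n23.fin = true  [B.idx and B.wid]
43. n25.env = "nu"  [terminal]
44. n18.fin = true  [B₁.fin == true]
45. n9.hot = true  [true]
46. n9.lim = 24  [24]
47. n0.hot = false  [false]
48. n0.lim = -9  [S₂.lim - 33]

true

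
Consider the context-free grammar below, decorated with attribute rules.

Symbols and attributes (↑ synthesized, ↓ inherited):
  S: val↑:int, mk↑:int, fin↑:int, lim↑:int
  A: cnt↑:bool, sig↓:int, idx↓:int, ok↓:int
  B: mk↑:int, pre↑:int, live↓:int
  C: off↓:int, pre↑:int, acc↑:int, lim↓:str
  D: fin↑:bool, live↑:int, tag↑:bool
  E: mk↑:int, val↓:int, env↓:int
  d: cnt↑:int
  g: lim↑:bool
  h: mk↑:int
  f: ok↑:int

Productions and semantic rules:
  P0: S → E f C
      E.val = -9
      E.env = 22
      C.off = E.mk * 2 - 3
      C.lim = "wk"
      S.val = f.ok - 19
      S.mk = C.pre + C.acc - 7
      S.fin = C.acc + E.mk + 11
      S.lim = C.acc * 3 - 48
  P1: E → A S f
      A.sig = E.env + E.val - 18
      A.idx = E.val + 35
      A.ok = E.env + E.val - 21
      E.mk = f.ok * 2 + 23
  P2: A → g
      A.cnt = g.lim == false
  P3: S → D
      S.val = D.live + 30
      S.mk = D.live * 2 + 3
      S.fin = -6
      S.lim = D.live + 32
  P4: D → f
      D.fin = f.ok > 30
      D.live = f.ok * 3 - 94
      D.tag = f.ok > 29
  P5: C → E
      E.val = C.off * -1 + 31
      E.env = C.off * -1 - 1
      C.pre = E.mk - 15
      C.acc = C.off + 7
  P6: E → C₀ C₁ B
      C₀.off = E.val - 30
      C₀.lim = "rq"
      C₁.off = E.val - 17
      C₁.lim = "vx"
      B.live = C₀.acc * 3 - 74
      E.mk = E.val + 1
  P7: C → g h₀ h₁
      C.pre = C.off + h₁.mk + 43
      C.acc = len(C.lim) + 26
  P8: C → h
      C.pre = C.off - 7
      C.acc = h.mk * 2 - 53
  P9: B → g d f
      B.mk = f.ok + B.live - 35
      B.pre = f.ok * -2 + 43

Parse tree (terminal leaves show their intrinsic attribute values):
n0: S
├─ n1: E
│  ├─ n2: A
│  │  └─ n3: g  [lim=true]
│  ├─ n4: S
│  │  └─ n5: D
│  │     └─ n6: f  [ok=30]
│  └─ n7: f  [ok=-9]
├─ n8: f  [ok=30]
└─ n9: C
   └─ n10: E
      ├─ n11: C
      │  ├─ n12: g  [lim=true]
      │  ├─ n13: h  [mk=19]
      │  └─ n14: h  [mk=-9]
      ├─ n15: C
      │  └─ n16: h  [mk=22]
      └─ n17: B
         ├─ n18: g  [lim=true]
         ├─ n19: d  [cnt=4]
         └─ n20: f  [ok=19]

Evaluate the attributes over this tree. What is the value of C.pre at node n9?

10

1. n1.val = -9  [-9]
2. n1.env = 22  [22]
3. n2.sig = -5  [E.env + E.val - 18]
4. n2.idx = 26  [E.val + 35]
5. n2.ok = -8  [E.env + E.val - 21]
6. n3.lim = true  [terminal]
7. n2.cnt = false  [g.lim == false]
8. n6.ok = 30  [terminal]
9. n5.fin = false  [f.ok > 30]
10. n5.live = -4  [f.ok * 3 - 94]
11. n5.tag = true  [f.ok > 29]
12. n4.val = 26  [D.live + 30]
13. n4.mk = -5  [D.live * 2 + 3]
14. n4.fin = -6  [-6]
15. n4.lim = 28  [D.live + 32]
16. n7.ok = -9  [terminal]
17. n1.mk = 5  [f.ok * 2 + 23]
18. n8.ok = 30  [terminal]
19. n9.off = 7  [E.mk * 2 - 3]
20. n9.lim = "wk"  ["wk"]
21. n10.val = 24  [C.off * -1 + 31]
22. n10.env = -8  [C.off * -1 - 1]
23. n11.off = -6  [E.val - 30]
24. n11.lim = "rq"  ["rq"]
25. n12.lim = true  [terminal]
26. n13.mk = 19  [terminal]
27. n14.mk = -9  [terminal]
28. n11.pre = 28  [C.off + h₁.mk + 43]
29. n11.acc = 28  [len(C.lim) + 26]
30. n15.off = 7  [E.val - 17]
31. n15.lim = "vx"  ["vx"]
32. n16.mk = 22  [terminal]
33. n15.pre = 0  [C.off - 7]
34. n15.acc = -9  [h.mk * 2 - 53]
35. n17.live = 10  [C₀.acc * 3 - 74]
36. n18.lim = true  [terminal]
37. n19.cnt = 4  [terminal]
38. n20.ok = 19  [terminal]
39. n17.mk = -6  [f.ok + B.live - 35]
40. n17.pre = 5  [f.ok * -2 + 43]
41. n10.mk = 25  [E.val + 1]
42. n9.pre = 10  [E.mk - 15]
43. n9.acc = 14  [C.off + 7]
44. n0.val = 11  [f.ok - 19]
45. n0.mk = 17  [C.pre + C.acc - 7]
46. n0.fin = 30  [C.acc + E.mk + 11]
47. n0.lim = -6  [C.acc * 3 - 48]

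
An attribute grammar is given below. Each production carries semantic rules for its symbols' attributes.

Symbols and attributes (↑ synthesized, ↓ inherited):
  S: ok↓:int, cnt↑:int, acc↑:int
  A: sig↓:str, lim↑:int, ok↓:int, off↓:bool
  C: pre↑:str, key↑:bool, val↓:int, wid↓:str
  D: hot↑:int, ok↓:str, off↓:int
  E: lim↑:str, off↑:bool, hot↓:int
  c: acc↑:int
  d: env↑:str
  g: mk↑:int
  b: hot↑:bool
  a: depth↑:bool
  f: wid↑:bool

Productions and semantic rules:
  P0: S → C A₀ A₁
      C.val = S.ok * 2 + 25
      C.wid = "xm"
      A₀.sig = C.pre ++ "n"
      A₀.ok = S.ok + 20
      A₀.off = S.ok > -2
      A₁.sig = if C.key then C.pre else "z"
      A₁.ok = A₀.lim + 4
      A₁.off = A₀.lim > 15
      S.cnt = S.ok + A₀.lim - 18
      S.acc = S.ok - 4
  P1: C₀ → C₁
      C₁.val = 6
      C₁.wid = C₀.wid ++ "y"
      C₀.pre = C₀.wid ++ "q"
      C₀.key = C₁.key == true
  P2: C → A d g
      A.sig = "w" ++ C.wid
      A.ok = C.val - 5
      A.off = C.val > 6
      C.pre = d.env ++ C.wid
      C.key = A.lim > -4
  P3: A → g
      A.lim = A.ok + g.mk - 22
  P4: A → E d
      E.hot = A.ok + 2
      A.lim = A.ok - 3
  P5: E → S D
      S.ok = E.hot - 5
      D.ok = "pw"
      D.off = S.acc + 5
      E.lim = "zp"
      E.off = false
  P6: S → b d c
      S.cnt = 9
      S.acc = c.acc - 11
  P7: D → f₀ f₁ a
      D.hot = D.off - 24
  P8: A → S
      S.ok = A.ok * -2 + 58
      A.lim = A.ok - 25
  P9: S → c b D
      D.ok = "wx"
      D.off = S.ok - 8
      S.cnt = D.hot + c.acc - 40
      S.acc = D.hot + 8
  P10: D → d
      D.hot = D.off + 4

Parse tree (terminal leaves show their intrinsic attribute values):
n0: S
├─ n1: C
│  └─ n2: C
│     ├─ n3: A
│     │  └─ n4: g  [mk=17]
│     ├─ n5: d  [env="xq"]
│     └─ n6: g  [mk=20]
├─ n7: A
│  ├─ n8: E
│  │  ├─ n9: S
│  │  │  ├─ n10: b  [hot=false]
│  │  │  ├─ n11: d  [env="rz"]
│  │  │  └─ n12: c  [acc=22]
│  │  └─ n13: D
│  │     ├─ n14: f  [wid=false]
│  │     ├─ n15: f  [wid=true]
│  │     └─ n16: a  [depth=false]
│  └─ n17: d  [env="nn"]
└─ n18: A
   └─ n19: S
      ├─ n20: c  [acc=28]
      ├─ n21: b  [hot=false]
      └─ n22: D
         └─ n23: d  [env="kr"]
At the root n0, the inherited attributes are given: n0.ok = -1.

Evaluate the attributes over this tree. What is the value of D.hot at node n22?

1. n0.ok = -1  [given at root]
2. n1.val = 23  [S.ok * 2 + 25]
3. n1.wid = "xm"  ["xm"]
4. n2.val = 6  [6]
5. n2.wid = "xmy"  [C₀.wid ++ "y"]
6. n3.sig = "wxmy"  ["w" ++ C.wid]
7. n3.ok = 1  [C.val - 5]
8. n3.off = false  [C.val > 6]
9. n4.mk = 17  [terminal]
10. n3.lim = -4  [A.ok + g.mk - 22]
11. n5.env = "xq"  [terminal]
12. n6.mk = 20  [terminal]
13. n2.pre = "xqxmy"  [d.env ++ C.wid]
14. n2.key = false  [A.lim > -4]
15. n1.pre = "xmq"  [C₀.wid ++ "q"]
16. n1.key = false  [C₁.key == true]
17. n7.sig = "xmqn"  [C.pre ++ "n"]
18. n7.ok = 19  [S.ok + 20]
19. n7.off = true  [S.ok > -2]
20. n8.hot = 21  [A.ok + 2]
21. n9.ok = 16  [E.hot - 5]
22. n10.hot = false  [terminal]
23. n11.env = "rz"  [terminal]
24. n12.acc = 22  [terminal]
25. n9.cnt = 9  [9]
26. n9.acc = 11  [c.acc - 11]
27. n13.ok = "pw"  ["pw"]
28. n13.off = 16  [S.acc + 5]
29. n14.wid = false  [terminal]
30. n15.wid = true  [terminal]
31. n16.depth = false  [terminal]
32. n13.hot = -8  [D.off - 24]
33. n8.lim = "zp"  ["zp"]
34. n8.off = false  [false]
35. n17.env = "nn"  [terminal]
36. n7.lim = 16  [A.ok - 3]
37. n18.sig = "z"  [if C.key then C.pre else "z"]
38. n18.ok = 20  [A₀.lim + 4]
39. n18.off = true  [A₀.lim > 15]
40. n19.ok = 18  [A.ok * -2 + 58]
41. n20.acc = 28  [terminal]
42. n21.hot = false  [terminal]
43. n22.ok = "wx"  ["wx"]
44. n22.off = 10  [S.ok - 8]
45. n23.env = "kr"  [terminal]
46. n22.hot = 14  [D.off + 4]
47. n19.cnt = 2  [D.hot + c.acc - 40]
48. n19.acc = 22  [D.hot + 8]
49. n18.lim = -5  [A.ok - 25]
50. n0.cnt = -3  [S.ok + A₀.lim - 18]
51. n0.acc = -5  [S.ok - 4]

14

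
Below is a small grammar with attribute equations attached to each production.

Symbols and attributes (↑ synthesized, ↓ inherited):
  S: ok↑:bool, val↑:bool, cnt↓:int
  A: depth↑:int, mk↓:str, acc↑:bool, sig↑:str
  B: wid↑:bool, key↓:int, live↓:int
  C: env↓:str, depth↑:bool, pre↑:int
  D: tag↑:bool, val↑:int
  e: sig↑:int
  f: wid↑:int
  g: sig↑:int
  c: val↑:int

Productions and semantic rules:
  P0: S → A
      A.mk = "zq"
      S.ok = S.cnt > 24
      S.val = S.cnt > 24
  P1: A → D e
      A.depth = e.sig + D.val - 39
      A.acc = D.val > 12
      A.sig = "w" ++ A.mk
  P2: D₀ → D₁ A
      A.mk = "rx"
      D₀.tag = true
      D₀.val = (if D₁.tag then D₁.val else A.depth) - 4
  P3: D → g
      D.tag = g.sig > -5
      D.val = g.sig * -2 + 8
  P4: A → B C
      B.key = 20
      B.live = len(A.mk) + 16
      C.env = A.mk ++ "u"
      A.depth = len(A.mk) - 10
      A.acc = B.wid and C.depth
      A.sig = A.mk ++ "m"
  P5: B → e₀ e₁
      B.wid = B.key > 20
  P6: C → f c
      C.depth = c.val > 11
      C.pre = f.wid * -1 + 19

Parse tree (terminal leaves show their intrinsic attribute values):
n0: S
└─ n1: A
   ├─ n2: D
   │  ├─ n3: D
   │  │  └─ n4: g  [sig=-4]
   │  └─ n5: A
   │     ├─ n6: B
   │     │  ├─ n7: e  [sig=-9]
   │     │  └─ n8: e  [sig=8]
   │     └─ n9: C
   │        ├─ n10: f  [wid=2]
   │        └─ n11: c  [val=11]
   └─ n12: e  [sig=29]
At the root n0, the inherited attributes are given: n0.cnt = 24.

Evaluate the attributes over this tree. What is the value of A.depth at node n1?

1. n0.cnt = 24  [given at root]
2. n1.mk = "zq"  ["zq"]
3. n4.sig = -4  [terminal]
4. n3.tag = true  [g.sig > -5]
5. n3.val = 16  [g.sig * -2 + 8]
6. n5.mk = "rx"  ["rx"]
7. n6.key = 20  [20]
8. n6.live = 18  [len(A.mk) + 16]
9. n7.sig = -9  [terminal]
10. n8.sig = 8  [terminal]
11. n6.wid = false  [B.key > 20]
12. n9.env = "rxu"  [A.mk ++ "u"]
13. n10.wid = 2  [terminal]
14. n11.val = 11  [terminal]
15. n9.depth = false  [c.val > 11]
16. n9.pre = 17  [f.wid * -1 + 19]
17. n5.depth = -8  [len(A.mk) - 10]
18. n5.acc = false  [B.wid and C.depth]
19. n5.sig = "rxm"  [A.mk ++ "m"]
20. n2.tag = true  [true]
21. n2.val = 12  [(if D₁.tag then D₁.val else A.depth) - 4]
22. n12.sig = 29  [terminal]
23. n1.depth = 2  [e.sig + D.val - 39]
24. n1.acc = false  [D.val > 12]
25. n1.sig = "wzq"  ["w" ++ A.mk]
26. n0.ok = false  [S.cnt > 24]
27. n0.val = false  [S.cnt > 24]

2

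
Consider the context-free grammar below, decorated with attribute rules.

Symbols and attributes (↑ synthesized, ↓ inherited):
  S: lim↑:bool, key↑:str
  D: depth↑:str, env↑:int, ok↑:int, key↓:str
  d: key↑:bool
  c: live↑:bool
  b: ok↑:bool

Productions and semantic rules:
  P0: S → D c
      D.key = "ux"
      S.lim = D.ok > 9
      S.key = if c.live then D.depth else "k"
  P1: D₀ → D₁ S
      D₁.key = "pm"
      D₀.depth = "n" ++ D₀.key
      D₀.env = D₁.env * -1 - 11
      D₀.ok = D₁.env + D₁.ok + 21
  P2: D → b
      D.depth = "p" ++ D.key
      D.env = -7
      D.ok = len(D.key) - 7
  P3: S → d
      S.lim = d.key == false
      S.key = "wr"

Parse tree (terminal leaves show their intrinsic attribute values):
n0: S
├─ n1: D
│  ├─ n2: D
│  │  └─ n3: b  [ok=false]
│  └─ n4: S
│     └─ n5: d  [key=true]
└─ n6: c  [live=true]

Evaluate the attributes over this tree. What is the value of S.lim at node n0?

false

1. n1.key = "ux"  ["ux"]
2. n2.key = "pm"  ["pm"]
3. n3.ok = false  [terminal]
4. n2.depth = "ppm"  ["p" ++ D.key]
5. n2.env = -7  [-7]
6. n2.ok = -5  [len(D.key) - 7]
7. n5.key = true  [terminal]
8. n4.lim = false  [d.key == false]
9. n4.key = "wr"  ["wr"]
10. n1.depth = "nux"  ["n" ++ D₀.key]
11. n1.env = -4  [D₁.env * -1 - 11]
12. n1.ok = 9  [D₁.env + D₁.ok + 21]
13. n6.live = true  [terminal]
14. n0.lim = false  [D.ok > 9]
15. n0.key = "nux"  [if c.live then D.depth else "k"]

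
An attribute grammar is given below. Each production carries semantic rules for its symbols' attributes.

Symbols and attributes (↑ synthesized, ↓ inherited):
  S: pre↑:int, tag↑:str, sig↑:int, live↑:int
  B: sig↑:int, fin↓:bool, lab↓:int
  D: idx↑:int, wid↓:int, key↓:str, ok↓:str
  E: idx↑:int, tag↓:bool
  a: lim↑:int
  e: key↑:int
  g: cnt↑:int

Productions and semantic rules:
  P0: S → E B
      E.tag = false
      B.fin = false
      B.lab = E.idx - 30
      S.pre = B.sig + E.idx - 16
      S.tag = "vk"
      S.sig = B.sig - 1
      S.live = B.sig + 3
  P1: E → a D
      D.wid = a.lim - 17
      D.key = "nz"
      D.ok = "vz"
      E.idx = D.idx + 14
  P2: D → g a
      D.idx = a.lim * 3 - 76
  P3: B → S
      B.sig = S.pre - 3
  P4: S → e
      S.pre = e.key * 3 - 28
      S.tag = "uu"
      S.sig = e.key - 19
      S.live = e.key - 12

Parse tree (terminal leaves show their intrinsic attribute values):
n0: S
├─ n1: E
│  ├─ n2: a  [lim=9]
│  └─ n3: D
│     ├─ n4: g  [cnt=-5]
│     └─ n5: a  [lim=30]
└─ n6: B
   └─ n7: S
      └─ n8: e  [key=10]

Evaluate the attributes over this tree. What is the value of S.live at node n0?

2

1. n1.tag = false  [false]
2. n2.lim = 9  [terminal]
3. n3.wid = -8  [a.lim - 17]
4. n3.key = "nz"  ["nz"]
5. n3.ok = "vz"  ["vz"]
6. n4.cnt = -5  [terminal]
7. n5.lim = 30  [terminal]
8. n3.idx = 14  [a.lim * 3 - 76]
9. n1.idx = 28  [D.idx + 14]
10. n6.fin = false  [false]
11. n6.lab = -2  [E.idx - 30]
12. n8.key = 10  [terminal]
13. n7.pre = 2  [e.key * 3 - 28]
14. n7.tag = "uu"  ["uu"]
15. n7.sig = -9  [e.key - 19]
16. n7.live = -2  [e.key - 12]
17. n6.sig = -1  [S.pre - 3]
18. n0.pre = 11  [B.sig + E.idx - 16]
19. n0.tag = "vk"  ["vk"]
20. n0.sig = -2  [B.sig - 1]
21. n0.live = 2  [B.sig + 3]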